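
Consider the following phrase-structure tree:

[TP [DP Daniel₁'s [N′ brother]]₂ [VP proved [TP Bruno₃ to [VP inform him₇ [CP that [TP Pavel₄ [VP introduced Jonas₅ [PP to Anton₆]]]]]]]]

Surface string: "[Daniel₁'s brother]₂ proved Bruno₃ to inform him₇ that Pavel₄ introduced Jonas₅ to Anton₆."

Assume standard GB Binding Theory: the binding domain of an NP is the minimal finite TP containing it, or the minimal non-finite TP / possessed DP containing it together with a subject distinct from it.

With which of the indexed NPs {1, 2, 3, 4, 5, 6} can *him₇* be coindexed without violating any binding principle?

*him* is a pronoun, so Principle B applies: it must be free in its binding domain.
Binding domain of *him₇*: the embedded TP, whose subject is Bruno₃.
*Daniel₁* and the pronoun do not c-command one another → neither Principle B nor Principle C is at stake; coindexation permitted.
*[Daniel₁'s brother]₂* c-commands the pronoun but from outside its binding domain, and is not c-commanded by it → coindexation permitted.
*Bruno₃* c-commands the pronoun within its binding domain → coindexation would violate Principle B.
*Pavel₄*: the pronoun c-commands this R-expression → coindexation would violate Principle C on *Pavel₄*.
*Jonas₅*: the pronoun c-commands this R-expression → coindexation would violate Principle C on *Jonas₅*.
*Anton₆*: the pronoun c-commands this R-expression → coindexation would violate Principle C on *Anton₆*.

{1, 2}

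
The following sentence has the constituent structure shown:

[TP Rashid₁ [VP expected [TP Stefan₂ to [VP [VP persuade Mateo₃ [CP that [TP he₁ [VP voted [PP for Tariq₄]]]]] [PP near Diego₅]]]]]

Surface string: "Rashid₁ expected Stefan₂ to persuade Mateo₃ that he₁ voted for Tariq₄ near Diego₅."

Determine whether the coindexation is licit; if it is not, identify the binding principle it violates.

grammatical

The two coindexed NPs are *Rashid₁* and *he₁*.
*he₁* is a pronoun; nothing c-commands it within its binding domain (the embedded TP.), so Principle B holds trivially.
*Rashid₁* is an R-expression; *he₁* does not c-command it, and no other NP shares its index, so Principle C is satisfied.
All principles are respected.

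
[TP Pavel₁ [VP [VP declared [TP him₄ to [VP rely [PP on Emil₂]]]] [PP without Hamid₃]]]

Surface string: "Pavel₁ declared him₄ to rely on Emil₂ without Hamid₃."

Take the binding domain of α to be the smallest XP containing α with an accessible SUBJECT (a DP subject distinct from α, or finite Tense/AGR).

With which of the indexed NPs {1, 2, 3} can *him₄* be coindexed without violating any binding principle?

*him* is a pronoun, so Principle B applies: it must be free in its binding domain.
Binding domain of *him₄*: the matrix TP, whose subject is Pavel₁.
*Pavel₁* c-commands the pronoun within its binding domain → coindexation would violate Principle B.
*Emil₂*: the pronoun c-commands this R-expression → coindexation would violate Principle C on *Emil₂*.
*Hamid₃* and the pronoun do not c-command one another → neither Principle B nor Principle C is at stake; coindexation permitted.

{3}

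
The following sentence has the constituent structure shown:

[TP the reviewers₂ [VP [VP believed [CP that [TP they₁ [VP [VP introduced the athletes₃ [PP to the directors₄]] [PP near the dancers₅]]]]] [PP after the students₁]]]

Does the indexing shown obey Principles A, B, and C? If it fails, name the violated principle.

grammatical

The two coindexed NPs are *the students₁* and *they₁*.
*they₁* is a pronoun; nothing c-commands it within its binding domain (the embedded TP.), so Principle B holds trivially.
*the students₁* is an R-expression; *they₁* does not c-command it, and no other NP shares its index, so Principle C is satisfied.
All principles are respected.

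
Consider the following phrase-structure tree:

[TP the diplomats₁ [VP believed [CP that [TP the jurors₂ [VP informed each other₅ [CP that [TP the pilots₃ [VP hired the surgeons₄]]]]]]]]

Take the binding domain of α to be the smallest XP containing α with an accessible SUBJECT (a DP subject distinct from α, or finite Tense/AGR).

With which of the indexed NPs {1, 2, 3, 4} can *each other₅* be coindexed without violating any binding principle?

{2}

*each other* is an anaphor, so Principle A applies: it must be bound in its binding domain.
Binding domain of *each other₅*: the embedded TP, whose subject is the jurors₂.
*the diplomats₁* c-commands the anaphor but is outside its binding domain → cannot satisfy Principle A.
*the jurors₂* c-commands the anaphor within its binding domain → licit binder.
*the pilots₃* does not c-command the anaphor → cannot bind it.
*the surgeons₄* does not c-command the anaphor → cannot bind it.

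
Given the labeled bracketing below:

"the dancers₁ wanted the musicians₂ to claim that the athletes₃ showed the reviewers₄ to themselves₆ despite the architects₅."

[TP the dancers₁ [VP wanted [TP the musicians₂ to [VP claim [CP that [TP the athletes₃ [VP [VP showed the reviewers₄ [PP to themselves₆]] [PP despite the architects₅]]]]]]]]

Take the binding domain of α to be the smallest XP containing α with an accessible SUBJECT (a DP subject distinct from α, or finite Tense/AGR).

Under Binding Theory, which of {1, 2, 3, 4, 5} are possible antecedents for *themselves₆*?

{3, 4}

*themselves* is an anaphor, so Principle A applies: it must be bound in its binding domain.
Binding domain of *themselves₆*: the embedded TP, whose subject is the athletes₃.
*the dancers₁* c-commands the anaphor but is outside its binding domain → cannot satisfy Principle A.
*the musicians₂* c-commands the anaphor but is outside its binding domain → cannot satisfy Principle A.
*the athletes₃* c-commands the anaphor within its binding domain → licit binder.
*the reviewers₄* c-commands the anaphor within its binding domain → licit binder.
*the architects₅* does not c-command the anaphor → cannot bind it.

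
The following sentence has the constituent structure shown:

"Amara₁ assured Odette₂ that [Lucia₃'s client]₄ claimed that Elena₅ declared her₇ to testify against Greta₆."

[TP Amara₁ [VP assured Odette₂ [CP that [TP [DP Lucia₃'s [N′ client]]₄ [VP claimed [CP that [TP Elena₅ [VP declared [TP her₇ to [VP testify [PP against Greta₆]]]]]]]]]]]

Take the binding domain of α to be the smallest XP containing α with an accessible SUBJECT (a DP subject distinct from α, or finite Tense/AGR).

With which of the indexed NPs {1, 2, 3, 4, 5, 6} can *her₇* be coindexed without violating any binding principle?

{1, 2, 3, 4}

*her* is a pronoun, so Principle B applies: it must be free in its binding domain.
Binding domain of *her₇*: the embedded TP, whose subject is Elena₅.
*Amara₁* c-commands the pronoun but from outside its binding domain, and is not c-commanded by it → coindexation permitted.
*Odette₂* c-commands the pronoun but from outside its binding domain, and is not c-commanded by it → coindexation permitted.
*Lucia₃* and the pronoun do not c-command one another → neither Principle B nor Principle C is at stake; coindexation permitted.
*[Lucia₃'s client]₄* c-commands the pronoun but from outside its binding domain, and is not c-commanded by it → coindexation permitted.
*Elena₅* c-commands the pronoun within its binding domain → coindexation would violate Principle B.
*Greta₆*: the pronoun c-commands this R-expression → coindexation would violate Principle C on *Greta₆*.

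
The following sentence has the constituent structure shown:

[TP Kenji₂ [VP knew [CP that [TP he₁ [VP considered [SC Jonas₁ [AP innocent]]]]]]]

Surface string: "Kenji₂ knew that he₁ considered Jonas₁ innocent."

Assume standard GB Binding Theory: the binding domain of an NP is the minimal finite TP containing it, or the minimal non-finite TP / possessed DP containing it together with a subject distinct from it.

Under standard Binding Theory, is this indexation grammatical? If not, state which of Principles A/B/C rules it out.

Principle C

The two coindexed NPs are *he₁* and *Jonas₁*.
*Jonas₁* is an R-expression. Principle C requires it to be free everywhere.
*he₁* c-commands it and carries the same index.
The R-expression is bound → Principle C violation.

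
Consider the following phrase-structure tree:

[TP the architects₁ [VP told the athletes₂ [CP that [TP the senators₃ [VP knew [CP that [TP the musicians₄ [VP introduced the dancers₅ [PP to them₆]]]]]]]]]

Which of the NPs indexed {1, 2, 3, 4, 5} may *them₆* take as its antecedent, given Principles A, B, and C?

{1, 2, 3}

*them* is a pronoun, so Principle B applies: it must be free in its binding domain.
Binding domain of *them₆*: the embedded TP, whose subject is the musicians₄.
*the architects₁* c-commands the pronoun but from outside its binding domain, and is not c-commanded by it → coindexation permitted.
*the athletes₂* c-commands the pronoun but from outside its binding domain, and is not c-commanded by it → coindexation permitted.
*the senators₃* c-commands the pronoun but from outside its binding domain, and is not c-commanded by it → coindexation permitted.
*the musicians₄* c-commands the pronoun within its binding domain → coindexation would violate Principle B.
*the dancers₅* c-commands the pronoun within its binding domain → coindexation would violate Principle B.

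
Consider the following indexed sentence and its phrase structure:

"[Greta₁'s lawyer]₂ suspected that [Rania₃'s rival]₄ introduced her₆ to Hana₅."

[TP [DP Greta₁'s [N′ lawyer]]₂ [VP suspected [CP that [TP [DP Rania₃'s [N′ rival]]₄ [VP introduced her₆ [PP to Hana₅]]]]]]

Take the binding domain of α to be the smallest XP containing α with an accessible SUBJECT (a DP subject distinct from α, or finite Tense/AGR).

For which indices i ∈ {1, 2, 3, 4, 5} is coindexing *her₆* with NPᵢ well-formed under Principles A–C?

*her* is a pronoun, so Principle B applies: it must be free in its binding domain.
Binding domain of *her₆*: the embedded TP, whose subject is [Rania₃'s rival]₄.
*Greta₁* and the pronoun do not c-command one another → neither Principle B nor Principle C is at stake; coindexation permitted.
*[Greta₁'s lawyer]₂* c-commands the pronoun but from outside its binding domain, and is not c-commanded by it → coindexation permitted.
*Rania₃* and the pronoun do not c-command one another → neither Principle B nor Principle C is at stake; coindexation permitted.
*[Rania₃'s rival]₄* c-commands the pronoun within its binding domain → coindexation would violate Principle B.
*Hana₅*: the pronoun c-commands this R-expression → coindexation would violate Principle C on *Hana₅*.

{1, 2, 3}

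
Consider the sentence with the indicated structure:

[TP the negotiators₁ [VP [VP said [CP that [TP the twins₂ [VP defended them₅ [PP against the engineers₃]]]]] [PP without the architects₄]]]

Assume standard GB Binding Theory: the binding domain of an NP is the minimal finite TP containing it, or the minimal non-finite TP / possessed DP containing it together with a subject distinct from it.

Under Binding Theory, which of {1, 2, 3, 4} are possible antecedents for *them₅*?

*them* is a pronoun, so Principle B applies: it must be free in its binding domain.
Binding domain of *them₅*: the embedded TP, whose subject is the twins₂.
*the negotiators₁* c-commands the pronoun but from outside its binding domain, and is not c-commanded by it → coindexation permitted.
*the twins₂* c-commands the pronoun within its binding domain → coindexation would violate Principle B.
*the engineers₃*: the pronoun c-commands this R-expression → coindexation would violate Principle C on *the engineers₃*.
*the architects₄* and the pronoun do not c-command one another → neither Principle B nor Principle C is at stake; coindexation permitted.

{1, 4}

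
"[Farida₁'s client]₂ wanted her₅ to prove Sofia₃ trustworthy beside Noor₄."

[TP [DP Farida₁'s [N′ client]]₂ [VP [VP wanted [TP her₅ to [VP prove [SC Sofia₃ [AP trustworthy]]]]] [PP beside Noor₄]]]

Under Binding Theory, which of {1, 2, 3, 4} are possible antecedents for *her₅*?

*her* is a pronoun, so Principle B applies: it must be free in its binding domain.
Binding domain of *her₅*: the matrix TP, whose subject is [Farida₁'s client]₂.
*Farida₁* and the pronoun do not c-command one another → neither Principle B nor Principle C is at stake; coindexation permitted.
*[Farida₁'s client]₂* c-commands the pronoun within its binding domain → coindexation would violate Principle B.
*Sofia₃*: the pronoun c-commands this R-expression → coindexation would violate Principle C on *Sofia₃*.
*Noor₄* and the pronoun do not c-command one another → neither Principle B nor Principle C is at stake; coindexation permitted.

{1, 4}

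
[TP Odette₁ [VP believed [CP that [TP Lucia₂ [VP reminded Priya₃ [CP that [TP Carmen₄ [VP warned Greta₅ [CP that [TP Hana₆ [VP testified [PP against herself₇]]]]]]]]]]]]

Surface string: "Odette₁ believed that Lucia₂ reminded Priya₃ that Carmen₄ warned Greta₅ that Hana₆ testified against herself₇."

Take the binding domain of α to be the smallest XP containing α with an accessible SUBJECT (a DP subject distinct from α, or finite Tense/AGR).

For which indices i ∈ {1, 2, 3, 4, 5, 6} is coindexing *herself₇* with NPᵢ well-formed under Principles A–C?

{6}

*herself* is an anaphor, so Principle A applies: it must be bound in its binding domain.
Binding domain of *herself₇*: the embedded TP, whose subject is Hana₆.
*Odette₁* c-commands the anaphor but is outside its binding domain → cannot satisfy Principle A.
*Lucia₂* c-commands the anaphor but is outside its binding domain → cannot satisfy Principle A.
*Priya₃* c-commands the anaphor but is outside its binding domain → cannot satisfy Principle A.
*Carmen₄* c-commands the anaphor but is outside its binding domain → cannot satisfy Principle A.
*Greta₅* c-commands the anaphor but is outside its binding domain → cannot satisfy Principle A.
*Hana₆* c-commands the anaphor within its binding domain → licit binder.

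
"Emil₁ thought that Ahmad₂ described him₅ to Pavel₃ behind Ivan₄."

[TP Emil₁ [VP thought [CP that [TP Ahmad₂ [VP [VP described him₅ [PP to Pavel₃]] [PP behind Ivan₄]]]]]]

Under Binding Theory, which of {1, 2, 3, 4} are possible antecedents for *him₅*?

{1, 4}

*him* is a pronoun, so Principle B applies: it must be free in its binding domain.
Binding domain of *him₅*: the embedded TP, whose subject is Ahmad₂.
*Emil₁* c-commands the pronoun but from outside its binding domain, and is not c-commanded by it → coindexation permitted.
*Ahmad₂* c-commands the pronoun within its binding domain → coindexation would violate Principle B.
*Pavel₃*: the pronoun c-commands this R-expression → coindexation would violate Principle C on *Pavel₃*.
*Ivan₄* and the pronoun do not c-command one another → neither Principle B nor Principle C is at stake; coindexation permitted.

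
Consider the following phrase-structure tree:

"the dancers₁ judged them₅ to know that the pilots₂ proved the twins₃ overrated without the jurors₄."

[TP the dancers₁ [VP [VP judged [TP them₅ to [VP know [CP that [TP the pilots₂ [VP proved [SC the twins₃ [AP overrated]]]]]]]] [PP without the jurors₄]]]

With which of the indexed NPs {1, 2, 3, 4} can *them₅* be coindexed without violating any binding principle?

*them* is a pronoun, so Principle B applies: it must be free in its binding domain.
Binding domain of *them₅*: the matrix TP, whose subject is the dancers₁.
*the dancers₁* c-commands the pronoun within its binding domain → coindexation would violate Principle B.
*the pilots₂*: the pronoun c-commands this R-expression → coindexation would violate Principle C on *the pilots₂*.
*the twins₃*: the pronoun c-commands this R-expression → coindexation would violate Principle C on *the twins₃*.
*the jurors₄* and the pronoun do not c-command one another → neither Principle B nor Principle C is at stake; coindexation permitted.

{4}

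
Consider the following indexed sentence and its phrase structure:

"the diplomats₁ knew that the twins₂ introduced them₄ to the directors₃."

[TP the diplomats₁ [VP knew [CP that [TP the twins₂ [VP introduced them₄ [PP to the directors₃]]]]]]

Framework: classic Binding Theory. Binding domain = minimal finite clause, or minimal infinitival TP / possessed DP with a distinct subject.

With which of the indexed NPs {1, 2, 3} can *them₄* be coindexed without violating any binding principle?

*them* is a pronoun, so Principle B applies: it must be free in its binding domain.
Binding domain of *them₄*: the embedded TP, whose subject is the twins₂.
*the diplomats₁* c-commands the pronoun but from outside its binding domain, and is not c-commanded by it → coindexation permitted.
*the twins₂* c-commands the pronoun within its binding domain → coindexation would violate Principle B.
*the directors₃*: the pronoun c-commands this R-expression → coindexation would violate Principle C on *the directors₃*.

{1}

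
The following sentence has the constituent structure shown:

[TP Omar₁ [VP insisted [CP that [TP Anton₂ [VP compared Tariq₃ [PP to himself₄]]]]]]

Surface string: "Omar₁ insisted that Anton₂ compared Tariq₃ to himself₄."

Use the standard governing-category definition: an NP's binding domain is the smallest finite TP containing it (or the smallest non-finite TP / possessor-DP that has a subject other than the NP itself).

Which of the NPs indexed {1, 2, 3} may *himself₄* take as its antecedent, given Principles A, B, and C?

{2, 3}

*himself* is an anaphor, so Principle A applies: it must be bound in its binding domain.
Binding domain of *himself₄*: the embedded TP, whose subject is Anton₂.
*Omar₁* c-commands the anaphor but is outside its binding domain → cannot satisfy Principle A.
*Anton₂* c-commands the anaphor within its binding domain → licit binder.
*Tariq₃* c-commands the anaphor within its binding domain → licit binder.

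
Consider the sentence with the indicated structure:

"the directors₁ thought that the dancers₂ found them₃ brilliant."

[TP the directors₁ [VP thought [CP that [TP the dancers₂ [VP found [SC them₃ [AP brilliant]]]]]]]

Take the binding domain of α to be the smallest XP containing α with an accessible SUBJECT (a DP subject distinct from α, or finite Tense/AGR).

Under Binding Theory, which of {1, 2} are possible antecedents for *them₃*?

*them* is a pronoun, so Principle B applies: it must be free in its binding domain.
Binding domain of *them₃*: the embedded TP, whose subject is the dancers₂.
*the directors₁* c-commands the pronoun but from outside its binding domain, and is not c-commanded by it → coindexation permitted.
*the dancers₂* c-commands the pronoun within its binding domain → coindexation would violate Principle B.

{1}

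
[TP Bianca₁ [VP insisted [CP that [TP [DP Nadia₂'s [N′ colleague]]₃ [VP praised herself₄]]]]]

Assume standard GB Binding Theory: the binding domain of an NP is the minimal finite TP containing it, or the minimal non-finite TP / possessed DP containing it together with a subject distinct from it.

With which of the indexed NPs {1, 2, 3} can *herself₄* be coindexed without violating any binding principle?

{3}

*herself* is an anaphor, so Principle A applies: it must be bound in its binding domain.
Binding domain of *herself₄*: the embedded TP, whose subject is [Nadia₂'s colleague]₃.
*Bianca₁* c-commands the anaphor but is outside its binding domain → cannot satisfy Principle A.
*Nadia₂* does not c-command the anaphor → cannot bind it.
*[Nadia₂'s colleague]₃* c-commands the anaphor within its binding domain → licit binder.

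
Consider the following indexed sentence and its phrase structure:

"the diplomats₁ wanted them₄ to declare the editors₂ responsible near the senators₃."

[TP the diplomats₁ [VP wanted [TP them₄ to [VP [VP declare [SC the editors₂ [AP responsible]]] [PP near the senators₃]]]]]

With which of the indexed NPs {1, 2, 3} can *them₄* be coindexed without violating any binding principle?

*them* is a pronoun, so Principle B applies: it must be free in its binding domain.
Binding domain of *them₄*: the matrix TP, whose subject is the diplomats₁.
*the diplomats₁* c-commands the pronoun within its binding domain → coindexation would violate Principle B.
*the editors₂*: the pronoun c-commands this R-expression → coindexation would violate Principle C on *the editors₂*.
*the senators₃*: the pronoun c-commands this R-expression → coindexation would violate Principle C on *the senators₃*.

none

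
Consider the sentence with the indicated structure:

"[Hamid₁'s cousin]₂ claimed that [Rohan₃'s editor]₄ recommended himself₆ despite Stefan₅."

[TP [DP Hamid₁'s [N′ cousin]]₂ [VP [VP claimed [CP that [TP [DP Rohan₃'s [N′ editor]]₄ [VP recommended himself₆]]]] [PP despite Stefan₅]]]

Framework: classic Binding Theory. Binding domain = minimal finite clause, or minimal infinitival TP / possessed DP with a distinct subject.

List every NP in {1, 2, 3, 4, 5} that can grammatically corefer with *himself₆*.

{4}

*himself* is an anaphor, so Principle A applies: it must be bound in its binding domain.
Binding domain of *himself₆*: the embedded TP, whose subject is [Rohan₃'s editor]₄.
*Hamid₁* does not c-command the anaphor → cannot bind it.
*[Hamid₁'s cousin]₂* c-commands the anaphor but is outside its binding domain → cannot satisfy Principle A.
*Rohan₃* does not c-command the anaphor → cannot bind it.
*[Rohan₃'s editor]₄* c-commands the anaphor within its binding domain → licit binder.
*Stefan₅* does not c-command the anaphor → cannot bind it.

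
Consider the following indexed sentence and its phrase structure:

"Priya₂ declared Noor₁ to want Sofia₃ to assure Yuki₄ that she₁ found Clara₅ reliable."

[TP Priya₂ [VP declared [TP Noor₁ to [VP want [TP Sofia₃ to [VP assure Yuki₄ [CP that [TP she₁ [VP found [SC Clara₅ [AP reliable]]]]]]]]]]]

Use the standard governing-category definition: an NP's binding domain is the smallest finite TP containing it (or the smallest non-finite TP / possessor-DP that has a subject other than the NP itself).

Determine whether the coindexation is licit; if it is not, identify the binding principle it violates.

grammatical

The two coindexed NPs are *Noor₁* and *she₁*.
*she₁* is a pronoun; nothing c-commands it within its binding domain (the embedded TP.), so Principle B holds trivially.
*Noor₁* is an R-expression; *she₁* does not c-command it, and no other NP shares its index, so Principle C is satisfied.
All principles are respected.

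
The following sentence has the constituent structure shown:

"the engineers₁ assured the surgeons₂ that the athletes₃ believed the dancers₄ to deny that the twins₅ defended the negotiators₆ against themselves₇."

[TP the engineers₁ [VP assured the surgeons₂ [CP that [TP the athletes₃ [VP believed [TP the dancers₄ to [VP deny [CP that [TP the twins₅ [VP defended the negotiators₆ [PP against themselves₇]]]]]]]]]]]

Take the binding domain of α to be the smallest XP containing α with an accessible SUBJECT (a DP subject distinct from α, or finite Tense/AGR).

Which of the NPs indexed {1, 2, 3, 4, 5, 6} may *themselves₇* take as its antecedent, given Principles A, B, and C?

*themselves* is an anaphor, so Principle A applies: it must be bound in its binding domain.
Binding domain of *themselves₇*: the embedded TP, whose subject is the twins₅.
*the engineers₁* c-commands the anaphor but is outside its binding domain → cannot satisfy Principle A.
*the surgeons₂* c-commands the anaphor but is outside its binding domain → cannot satisfy Principle A.
*the athletes₃* c-commands the anaphor but is outside its binding domain → cannot satisfy Principle A.
*the dancers₄* c-commands the anaphor but is outside its binding domain → cannot satisfy Principle A.
*the twins₅* c-commands the anaphor within its binding domain → licit binder.
*the negotiators₆* c-commands the anaphor within its binding domain → licit binder.

{5, 6}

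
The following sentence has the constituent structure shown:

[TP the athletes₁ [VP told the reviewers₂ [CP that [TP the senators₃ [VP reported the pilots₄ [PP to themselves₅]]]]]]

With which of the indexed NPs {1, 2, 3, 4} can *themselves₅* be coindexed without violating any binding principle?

*themselves* is an anaphor, so Principle A applies: it must be bound in its binding domain.
Binding domain of *themselves₅*: the embedded TP, whose subject is the senators₃.
*the athletes₁* c-commands the anaphor but is outside its binding domain → cannot satisfy Principle A.
*the reviewers₂* c-commands the anaphor but is outside its binding domain → cannot satisfy Principle A.
*the senators₃* c-commands the anaphor within its binding domain → licit binder.
*the pilots₄* c-commands the anaphor within its binding domain → licit binder.

{3, 4}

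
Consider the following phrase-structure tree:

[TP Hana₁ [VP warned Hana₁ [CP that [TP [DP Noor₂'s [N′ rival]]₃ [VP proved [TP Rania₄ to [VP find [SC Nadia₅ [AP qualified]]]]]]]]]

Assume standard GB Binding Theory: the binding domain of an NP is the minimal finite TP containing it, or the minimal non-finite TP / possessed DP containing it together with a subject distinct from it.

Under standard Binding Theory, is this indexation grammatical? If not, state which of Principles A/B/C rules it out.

The two coindexed NPs are *Hana₁* (the higher occurrence) and *Hana₁* (the lower occurrence).
*Hana₁* (the lower occurrence) is an R-expression. Principle C requires it to be free everywhere.
*Hana₁* (the higher occurrence) c-commands it and carries the same index.
The R-expression is bound → Principle C violation.

Principle C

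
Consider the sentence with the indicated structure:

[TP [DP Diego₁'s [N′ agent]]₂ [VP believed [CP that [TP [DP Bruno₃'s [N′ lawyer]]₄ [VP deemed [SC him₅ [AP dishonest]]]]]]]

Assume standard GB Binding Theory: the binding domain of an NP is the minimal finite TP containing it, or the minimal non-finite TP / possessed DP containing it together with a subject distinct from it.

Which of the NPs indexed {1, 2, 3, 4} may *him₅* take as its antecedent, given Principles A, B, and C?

*him* is a pronoun, so Principle B applies: it must be free in its binding domain.
Binding domain of *him₅*: the embedded TP, whose subject is [Bruno₃'s lawyer]₄.
*Diego₁* and the pronoun do not c-command one another → neither Principle B nor Principle C is at stake; coindexation permitted.
*[Diego₁'s agent]₂* c-commands the pronoun but from outside its binding domain, and is not c-commanded by it → coindexation permitted.
*Bruno₃* and the pronoun do not c-command one another → neither Principle B nor Principle C is at stake; coindexation permitted.
*[Bruno₃'s lawyer]₄* c-commands the pronoun within its binding domain → coindexation would violate Principle B.

{1, 2, 3}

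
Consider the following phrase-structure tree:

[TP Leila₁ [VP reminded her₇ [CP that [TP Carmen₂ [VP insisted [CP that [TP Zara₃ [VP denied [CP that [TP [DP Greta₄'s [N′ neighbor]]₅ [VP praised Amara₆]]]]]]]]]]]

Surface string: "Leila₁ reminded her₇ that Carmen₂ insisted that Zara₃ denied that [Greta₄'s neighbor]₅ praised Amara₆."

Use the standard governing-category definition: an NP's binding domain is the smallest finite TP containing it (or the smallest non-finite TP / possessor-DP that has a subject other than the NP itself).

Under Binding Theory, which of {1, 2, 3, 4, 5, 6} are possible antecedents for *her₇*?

*her* is a pronoun, so Principle B applies: it must be free in its binding domain.
Binding domain of *her₇*: the matrix TP, whose subject is Leila₁.
*Leila₁* c-commands the pronoun within its binding domain → coindexation would violate Principle B.
*Carmen₂*: the pronoun c-commands this R-expression → coindexation would violate Principle C on *Carmen₂*.
*Zara₃*: the pronoun c-commands this R-expression → coindexation would violate Principle C on *Zara₃*.
*Greta₄*: the pronoun c-commands this R-expression → coindexation would violate Principle C on *Greta₄*.
*[Greta₄'s neighbor]₅*: the pronoun c-commands this R-expression → coindexation would violate Principle C on *[Greta₄'s neighbor]₅*.
*Amara₆*: the pronoun c-commands this R-expression → coindexation would violate Principle C on *Amara₆*.

none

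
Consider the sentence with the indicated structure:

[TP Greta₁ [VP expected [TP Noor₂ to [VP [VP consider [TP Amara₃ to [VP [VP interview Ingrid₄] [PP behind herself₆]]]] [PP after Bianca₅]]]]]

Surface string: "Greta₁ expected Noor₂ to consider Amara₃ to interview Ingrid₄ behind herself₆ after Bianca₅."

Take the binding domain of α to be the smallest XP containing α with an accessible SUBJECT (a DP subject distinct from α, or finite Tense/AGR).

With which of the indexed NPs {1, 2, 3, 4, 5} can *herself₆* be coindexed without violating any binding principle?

{3}

*herself* is an anaphor, so Principle A applies: it must be bound in its binding domain.
Binding domain of *herself₆*: the embedded TP, whose subject is Amara₃.
*Greta₁* c-commands the anaphor but is outside its binding domain → cannot satisfy Principle A.
*Noor₂* c-commands the anaphor but is outside its binding domain → cannot satisfy Principle A.
*Amara₃* c-commands the anaphor within its binding domain → licit binder.
*Ingrid₄* does not c-command the anaphor → cannot bind it.
*Bianca₅* does not c-command the anaphor → cannot bind it.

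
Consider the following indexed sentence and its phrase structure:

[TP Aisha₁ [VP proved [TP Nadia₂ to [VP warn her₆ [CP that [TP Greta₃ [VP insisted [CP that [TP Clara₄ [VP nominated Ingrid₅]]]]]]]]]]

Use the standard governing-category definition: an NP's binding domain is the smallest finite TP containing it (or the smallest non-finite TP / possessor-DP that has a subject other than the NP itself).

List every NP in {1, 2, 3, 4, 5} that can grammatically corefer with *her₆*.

{1}

*her* is a pronoun, so Principle B applies: it must be free in its binding domain.
Binding domain of *her₆*: the embedded TP, whose subject is Nadia₂.
*Aisha₁* c-commands the pronoun but from outside its binding domain, and is not c-commanded by it → coindexation permitted.
*Nadia₂* c-commands the pronoun within its binding domain → coindexation would violate Principle B.
*Greta₃*: the pronoun c-commands this R-expression → coindexation would violate Principle C on *Greta₃*.
*Clara₄*: the pronoun c-commands this R-expression → coindexation would violate Principle C on *Clara₄*.
*Ingrid₅*: the pronoun c-commands this R-expression → coindexation would violate Principle C on *Ingrid₅*.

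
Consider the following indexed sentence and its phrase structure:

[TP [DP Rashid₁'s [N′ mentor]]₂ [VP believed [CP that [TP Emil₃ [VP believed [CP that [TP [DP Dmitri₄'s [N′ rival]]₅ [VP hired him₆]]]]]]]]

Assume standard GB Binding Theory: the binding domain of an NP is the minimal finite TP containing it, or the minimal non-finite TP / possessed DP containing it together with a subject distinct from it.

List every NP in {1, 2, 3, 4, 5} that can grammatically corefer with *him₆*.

*him* is a pronoun, so Principle B applies: it must be free in its binding domain.
Binding domain of *him₆*: the embedded TP, whose subject is [Dmitri₄'s rival]₅.
*Rashid₁* and the pronoun do not c-command one another → neither Principle B nor Principle C is at stake; coindexation permitted.
*[Rashid₁'s mentor]₂* c-commands the pronoun but from outside its binding domain, and is not c-commanded by it → coindexation permitted.
*Emil₃* c-commands the pronoun but from outside its binding domain, and is not c-commanded by it → coindexation permitted.
*Dmitri₄* and the pronoun do not c-command one another → neither Principle B nor Principle C is at stake; coindexation permitted.
*[Dmitri₄'s rival]₅* c-commands the pronoun within its binding domain → coindexation would violate Principle B.

{1, 2, 3, 4}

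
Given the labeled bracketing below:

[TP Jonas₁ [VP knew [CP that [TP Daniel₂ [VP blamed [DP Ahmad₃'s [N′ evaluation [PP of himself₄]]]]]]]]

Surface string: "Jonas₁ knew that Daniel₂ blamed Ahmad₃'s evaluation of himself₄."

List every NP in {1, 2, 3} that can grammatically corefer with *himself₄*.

{3}

*himself* is an anaphor, so Principle A applies: it must be bound in its binding domain.
Binding domain of *himself₄*: the possessed DP, whose subject is Ahmad₃.
*Jonas₁* c-commands the anaphor but is outside its binding domain → cannot satisfy Principle A.
*Daniel₂* c-commands the anaphor but is outside its binding domain → cannot satisfy Principle A.
*Ahmad₃* c-commands the anaphor within its binding domain → licit binder.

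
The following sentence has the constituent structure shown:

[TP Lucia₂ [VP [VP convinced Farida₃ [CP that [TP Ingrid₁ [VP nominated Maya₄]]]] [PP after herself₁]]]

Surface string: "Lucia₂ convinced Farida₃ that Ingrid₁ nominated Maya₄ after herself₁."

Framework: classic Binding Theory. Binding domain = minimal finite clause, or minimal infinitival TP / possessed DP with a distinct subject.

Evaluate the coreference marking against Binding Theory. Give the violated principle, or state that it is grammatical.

Principle A

The two coindexed NPs are *Ingrid₁* and *herself₁*.
*herself₁* is an anaphor. Principle A requires it to be bound within its binding domain — the matrix TP, whose subject is Lucia₂.
Within that domain it is c-commanded by *Lucia₂*, which does not share its index.
*Ingrid₁* does not c-command the anaphor at all.
The anaphor is unbound in its domain → Principle A violation.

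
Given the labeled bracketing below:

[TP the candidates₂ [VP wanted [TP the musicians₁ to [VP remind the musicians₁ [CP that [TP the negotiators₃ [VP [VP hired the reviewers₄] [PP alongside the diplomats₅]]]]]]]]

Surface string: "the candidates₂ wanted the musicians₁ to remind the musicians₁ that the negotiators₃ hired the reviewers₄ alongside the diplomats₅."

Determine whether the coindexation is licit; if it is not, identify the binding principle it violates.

Principle C

The two coindexed NPs are *the musicians₁* (the higher occurrence) and *the musicians₁* (the lower occurrence).
*the musicians₁* (the lower occurrence) is an R-expression. Principle C requires it to be free everywhere.
*the musicians₁* (the higher occurrence) c-commands it and carries the same index.
The R-expression is bound → Principle C violation.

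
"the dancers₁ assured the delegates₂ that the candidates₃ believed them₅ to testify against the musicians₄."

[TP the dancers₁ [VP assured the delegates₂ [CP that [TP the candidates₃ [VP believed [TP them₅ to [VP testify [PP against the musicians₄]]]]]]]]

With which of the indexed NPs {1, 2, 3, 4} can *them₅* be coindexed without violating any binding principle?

*them* is a pronoun, so Principle B applies: it must be free in its binding domain.
Binding domain of *them₅*: the embedded TP, whose subject is the candidates₃.
*the dancers₁* c-commands the pronoun but from outside its binding domain, and is not c-commanded by it → coindexation permitted.
*the delegates₂* c-commands the pronoun but from outside its binding domain, and is not c-commanded by it → coindexation permitted.
*the candidates₃* c-commands the pronoun within its binding domain → coindexation would violate Principle B.
*the musicians₄*: the pronoun c-commands this R-expression → coindexation would violate Principle C on *the musicians₄*.

{1, 2}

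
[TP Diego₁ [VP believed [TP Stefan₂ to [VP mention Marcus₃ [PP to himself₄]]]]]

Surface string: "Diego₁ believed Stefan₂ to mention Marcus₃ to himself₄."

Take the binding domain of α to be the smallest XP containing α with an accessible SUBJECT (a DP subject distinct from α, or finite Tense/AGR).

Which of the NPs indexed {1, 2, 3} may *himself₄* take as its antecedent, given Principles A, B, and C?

*himself* is an anaphor, so Principle A applies: it must be bound in its binding domain.
Binding domain of *himself₄*: the embedded TP, whose subject is Stefan₂.
*Diego₁* c-commands the anaphor but is outside its binding domain → cannot satisfy Principle A.
*Stefan₂* c-commands the anaphor within its binding domain → licit binder.
*Marcus₃* c-commands the anaphor within its binding domain → licit binder.

{2, 3}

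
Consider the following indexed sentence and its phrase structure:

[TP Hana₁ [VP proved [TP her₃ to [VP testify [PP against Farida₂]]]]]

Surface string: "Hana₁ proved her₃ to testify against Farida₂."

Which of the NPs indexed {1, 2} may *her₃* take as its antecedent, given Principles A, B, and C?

*her* is a pronoun, so Principle B applies: it must be free in its binding domain.
Binding domain of *her₃*: the matrix TP, whose subject is Hana₁.
*Hana₁* c-commands the pronoun within its binding domain → coindexation would violate Principle B.
*Farida₂*: the pronoun c-commands this R-expression → coindexation would violate Principle C on *Farida₂*.

none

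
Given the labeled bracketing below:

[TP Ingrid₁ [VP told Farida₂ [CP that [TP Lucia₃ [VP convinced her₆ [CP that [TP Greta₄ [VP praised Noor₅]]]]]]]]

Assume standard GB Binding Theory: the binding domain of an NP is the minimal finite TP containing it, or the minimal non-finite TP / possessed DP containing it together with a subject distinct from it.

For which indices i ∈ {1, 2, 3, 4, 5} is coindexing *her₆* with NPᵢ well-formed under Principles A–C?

*her* is a pronoun, so Principle B applies: it must be free in its binding domain.
Binding domain of *her₆*: the embedded TP, whose subject is Lucia₃.
*Ingrid₁* c-commands the pronoun but from outside its binding domain, and is not c-commanded by it → coindexation permitted.
*Farida₂* c-commands the pronoun but from outside its binding domain, and is not c-commanded by it → coindexation permitted.
*Lucia₃* c-commands the pronoun within its binding domain → coindexation would violate Principle B.
*Greta₄*: the pronoun c-commands this R-expression → coindexation would violate Principle C on *Greta₄*.
*Noor₅*: the pronoun c-commands this R-expression → coindexation would violate Principle C on *Noor₅*.

{1, 2}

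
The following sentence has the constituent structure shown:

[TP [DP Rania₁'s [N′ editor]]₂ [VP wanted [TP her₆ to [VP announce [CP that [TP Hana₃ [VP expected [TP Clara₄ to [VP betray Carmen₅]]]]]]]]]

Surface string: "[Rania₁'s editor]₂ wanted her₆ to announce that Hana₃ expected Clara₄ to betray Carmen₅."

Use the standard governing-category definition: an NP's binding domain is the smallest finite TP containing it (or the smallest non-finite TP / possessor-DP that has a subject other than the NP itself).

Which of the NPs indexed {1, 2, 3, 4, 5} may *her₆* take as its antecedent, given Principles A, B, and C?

{1}

*her* is a pronoun, so Principle B applies: it must be free in its binding domain.
Binding domain of *her₆*: the matrix TP, whose subject is [Rania₁'s editor]₂.
*Rania₁* and the pronoun do not c-command one another → neither Principle B nor Principle C is at stake; coindexation permitted.
*[Rania₁'s editor]₂* c-commands the pronoun within its binding domain → coindexation would violate Principle B.
*Hana₃*: the pronoun c-commands this R-expression → coindexation would violate Principle C on *Hana₃*.
*Clara₄*: the pronoun c-commands this R-expression → coindexation would violate Principle C on *Clara₄*.
*Carmen₅*: the pronoun c-commands this R-expression → coindexation would violate Principle C on *Carmen₅*.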